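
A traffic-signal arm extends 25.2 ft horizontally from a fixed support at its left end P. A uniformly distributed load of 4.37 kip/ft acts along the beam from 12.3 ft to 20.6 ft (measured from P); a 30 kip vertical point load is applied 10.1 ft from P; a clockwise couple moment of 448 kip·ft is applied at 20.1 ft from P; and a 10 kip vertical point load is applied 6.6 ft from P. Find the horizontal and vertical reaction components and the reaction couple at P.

P_x = 0, P_y = 76.27 kip, M_P = 1414 kip·ft

Resultant of the distributed load: 4.37 × 8.3 = 36.271 kip at 16.45 ft from P.
ΣF_x = 0: P_x = 0.
ΣF_y = 0: P_y − 4.37·8.3 − 30 − 10 = 0 → P_y = 76.27 kip.
ΣM about P: M_P − (4.37·8.3)·16.45 − 30·10.1 − 448 − 10·6.6 = 0 → M_P = 1414 kip·ft.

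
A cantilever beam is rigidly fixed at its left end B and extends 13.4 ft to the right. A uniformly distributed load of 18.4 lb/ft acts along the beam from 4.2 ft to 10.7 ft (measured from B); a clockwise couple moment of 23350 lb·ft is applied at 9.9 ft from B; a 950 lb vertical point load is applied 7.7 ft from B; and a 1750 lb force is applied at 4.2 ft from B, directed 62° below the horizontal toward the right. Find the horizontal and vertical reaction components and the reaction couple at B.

B_x = -821.6 lb, B_y = 2615 lb, M_B = 38050 lb·ft

Resultant of the distributed load: 18.4 × 6.5 = 119.6 lb at 7.45 ft from B.
ΣF_x = 0: B_x + 1750·cos62° = 0 → B_x = -821.6 lb.
ΣF_y = 0: B_y − 18.4·6.5 − 950 − 1750·sin62° = 0 → B_y = 2615 lb.
ΣM about B: M_B − (18.4·6.5)·7.45 − 23350 − 950·7.7 − 1750·sin62°·4.2 = 0 → M_B = 38050 lb·ft.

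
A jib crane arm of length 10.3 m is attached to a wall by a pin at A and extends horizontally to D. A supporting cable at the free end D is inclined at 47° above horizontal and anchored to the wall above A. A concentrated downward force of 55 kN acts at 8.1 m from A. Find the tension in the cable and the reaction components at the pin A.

T = 59.14 kN, A_x = 40.33 kN, A_y = 11.75 kN

ΣM about A: T·sin47°·10.3 − 55·8.1 = 0 → T = 445.5/(10.3·0.731354) = 59.1402 ≈ 59.14 kN.
ΣF_x = 0: A_x − T·cos47° = 0 → A_x = 59.1402 × 0.681998 = 40.33 kN.
ΣF_y = 0: A_y + T·sin47° − 55 = 0 → A_y = 55 − 59.1402 × 0.731354 = 11.75 kN.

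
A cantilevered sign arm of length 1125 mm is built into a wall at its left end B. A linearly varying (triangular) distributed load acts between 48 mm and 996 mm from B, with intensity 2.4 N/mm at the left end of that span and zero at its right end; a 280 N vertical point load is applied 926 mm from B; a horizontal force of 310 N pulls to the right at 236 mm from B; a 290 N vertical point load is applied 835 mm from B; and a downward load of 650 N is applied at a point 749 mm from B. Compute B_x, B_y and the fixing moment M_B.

Resultant of the triangular load: ½ × 2.4 × 948 = 1137.6 N, acting at 364 mm from B (one-third of the span from the peak).
ΣF_x = 0: B_x + 310 = 0 → B_x = -310.0 N.
ΣF_y = 0: B_y − ½·2.4·948 − 280 − 290 − 650 = 0 → B_y = 2358 N.
ΣM about B: M_B − (½·2.4·948)·364 − 280·926 − 290·835 − 650·749 = 0 → M_B = 1402000 N·mm.

B_x = -310.0 N, B_y = 2358 N, M_B = 1402000 N·mm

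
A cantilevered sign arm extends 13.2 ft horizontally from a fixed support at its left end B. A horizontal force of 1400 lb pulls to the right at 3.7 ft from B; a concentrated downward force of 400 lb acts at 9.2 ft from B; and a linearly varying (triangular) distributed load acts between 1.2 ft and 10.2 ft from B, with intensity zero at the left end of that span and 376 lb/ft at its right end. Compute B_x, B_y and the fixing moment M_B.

Resultant of the triangular load: ½ × 376 × 9 = 1692 lb, acting at 7.2 ft from B (one-third of the span from the peak).
ΣF_x = 0: B_x + 1400 = 0 → B_x = -1400 lb.
ΣF_y = 0: B_y − 400 − ½·376·9 = 0 → B_y = 2092 lb.
ΣM about B: M_B − 400·9.2 − (½·376·9)·7.2 = 0 → M_B = 15860 lb·ft.

B_x = -1400 lb, B_y = 2092 lb, M_B = 15860 lb·ft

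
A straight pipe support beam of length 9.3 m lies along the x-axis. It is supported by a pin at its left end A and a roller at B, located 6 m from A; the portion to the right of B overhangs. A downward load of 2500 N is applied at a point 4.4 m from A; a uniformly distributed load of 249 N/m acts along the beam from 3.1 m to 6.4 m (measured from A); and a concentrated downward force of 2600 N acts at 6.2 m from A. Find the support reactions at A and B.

A_x = 0, A_y = 751.2 N, B_y = 5171 N

Resultant of the distributed load: 249 × 3.3 = 821.7 N at 4.75 m from A.
Taking moments about A: B_y·6 − 2500·4.4 − (249·3.3)·4.75 − 2600·6.2 = 0 → B_y = 31023.075/6 = 5170.51 ≈ 5171 N.
ΣF_y = 0: A_y + 5170.51 − 2500 − 249·3.3 − 2600 = 0 → A_y = 751.2 N.
ΣF_x = 0: no horizontal applied forces, so A_x = 0.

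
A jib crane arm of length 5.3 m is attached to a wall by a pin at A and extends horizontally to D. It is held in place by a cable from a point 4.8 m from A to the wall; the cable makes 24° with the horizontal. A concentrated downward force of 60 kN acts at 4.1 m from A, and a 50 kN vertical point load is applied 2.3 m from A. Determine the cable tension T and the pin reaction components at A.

T = 184.9 kN, A_x = 168.9 kN, A_y = 34.79 kN

ΣM about A: T·sin24°·4.8 − 60·4.1 − 50·2.3 = 0 → T = 361/(4.8·0.406737) = 184.907 ≈ 184.9 kN.
ΣF_x = 0: A_x − T·cos24° = 0 → A_x = 184.907 × 0.913545 = 168.9 kN.
ΣF_y = 0: A_y + T·sin24° − 60 − 50 = 0 → A_y = 110 − 184.907 × 0.406737 = 34.79 kN.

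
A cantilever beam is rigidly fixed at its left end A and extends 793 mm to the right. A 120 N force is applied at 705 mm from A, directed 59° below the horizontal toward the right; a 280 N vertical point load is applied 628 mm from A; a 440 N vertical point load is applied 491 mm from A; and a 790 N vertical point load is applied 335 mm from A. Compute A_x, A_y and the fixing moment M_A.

ΣF_x = 0: A_x + 120·cos59° = 0 → A_x = -61.80 N.
ΣF_y = 0: A_y − 120·sin59° − 280 − 440 − 790 = 0 → A_y = 1613 N.
ΣM about A: M_A − 120·sin59°·705 − 280·628 − 440·491 − 790·335 = 0 → M_A = 729000 N·mm.

A_x = -61.80 N, A_y = 1613 N, M_A = 729000 N·mm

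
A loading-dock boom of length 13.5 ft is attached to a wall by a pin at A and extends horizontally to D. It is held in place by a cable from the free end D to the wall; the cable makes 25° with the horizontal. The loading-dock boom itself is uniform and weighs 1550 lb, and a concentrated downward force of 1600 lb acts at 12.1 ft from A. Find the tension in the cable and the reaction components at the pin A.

T = 5227 lb, A_x = 4737 lb, A_y = 940.9 lb

ΣM about A: T·sin25°·13.5 − 1550·6.75 − 1600·12.1 = 0 → T = 29822.5/(13.5·0.422618) = 5227.12 ≈ 5227 lb.
ΣF_x = 0: A_x − T·cos25° = 0 → A_x = 5227.12 × 0.906308 = 4737 lb.
ΣF_y = 0: A_y + T·sin25° − 1550 − 1600 = 0 → A_y = 3150 − 5227.12 × 0.422618 = 940.9 lb.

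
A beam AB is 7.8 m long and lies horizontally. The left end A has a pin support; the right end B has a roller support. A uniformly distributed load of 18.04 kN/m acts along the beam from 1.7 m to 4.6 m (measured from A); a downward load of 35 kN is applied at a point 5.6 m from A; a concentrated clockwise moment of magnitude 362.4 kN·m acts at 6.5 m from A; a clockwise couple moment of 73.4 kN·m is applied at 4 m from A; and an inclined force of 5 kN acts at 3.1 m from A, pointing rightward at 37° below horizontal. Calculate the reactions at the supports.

Resultant of the distributed load: 18.04 × 2.9 = 52.316 kN at 3.15 m from A.
ΣM about A: B_y·7.8 − (18.04·2.9)·3.15 − 35·5.6 − 362.4 − 73.4 − 5·sin37°·3.1 = 0 → B_y = 805.924/7.8 = 103.324 ≈ 103.3 kN.
ΣF_y = 0: A_y + 103.324 − 18.04·2.9 − 35 − 5·sin37° = 0 → A_y = -13.00 kN.
ΣF_x = 0: A_x + 5·cos37° = 0 → A_x = -3.993 kN.

A_x = -3.993 kN, A_y = -13.00 kN, B_y = 103.3 kN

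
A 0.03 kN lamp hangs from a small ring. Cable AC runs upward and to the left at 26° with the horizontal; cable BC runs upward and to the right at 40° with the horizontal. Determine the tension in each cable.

ΣF_x = 0: −T_AC·cos26° + T_BC·cos40° = 0 → T_BC = 1.17329·T_AC.
ΣF_y = 0: T_AC·sin26° + T_BC·sin40° = 0.03.
Substitute: T_AC·(0.438371 + 1.17329·0.642788) = 0.03 → T_AC = 0.0251562 ≈ 0.02516 kN.
Then T_BC = 1.17329 × 0.0251562 = 0.02952 kN.

T_AC = 0.02516 kN, T_BC = 0.02952 kN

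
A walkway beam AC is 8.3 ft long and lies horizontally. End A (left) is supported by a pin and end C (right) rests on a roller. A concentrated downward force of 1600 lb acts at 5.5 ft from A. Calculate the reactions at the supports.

Moments about A: C_y·8.3 − 1600·5.5 = 0 → C_y = 8800/8.3 = 1060.24 ≈ 1060 lb.
ΣF_y = 0: A_y + 1060.24 − 1600 = 0 → A_y = 539.8 lb.
ΣF_x = 0: no horizontal applied forces, so A_x = 0.

A_x = 0, A_y = 539.8 lb, C_y = 1060 lb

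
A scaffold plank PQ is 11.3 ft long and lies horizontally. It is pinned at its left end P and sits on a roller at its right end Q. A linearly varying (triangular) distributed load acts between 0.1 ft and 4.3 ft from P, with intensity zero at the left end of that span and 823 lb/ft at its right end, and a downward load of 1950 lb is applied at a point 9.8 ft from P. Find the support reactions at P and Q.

P_x = 0, P_y = 1544 lb, Q_y = 2135 lb

Resultant of the triangular load: ½ × 823 × 4.2 = 1728.3 lb, acting at 2.9 ft from P (one-third of the span from the peak).
ΣM about P: Q_y·11.3 − (½·823·4.2)·2.9 − 1950·9.8 = 0 → Q_y = 24122.07/11.3 = 2134.7 ≈ 2135 lb.
ΣF_y = 0: P_y + 2134.7 − ½·823·4.2 − 1950 = 0 → P_y = 1544 lb.
ΣF_x = 0: no horizontal applied forces, so P_x = 0.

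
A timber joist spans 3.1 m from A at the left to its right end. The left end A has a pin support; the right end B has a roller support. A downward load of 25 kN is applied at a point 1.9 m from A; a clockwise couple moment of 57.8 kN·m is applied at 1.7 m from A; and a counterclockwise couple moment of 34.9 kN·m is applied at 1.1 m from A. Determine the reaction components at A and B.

Taking moments about A: B_y·3.1 − 25·1.9 − 57.8 + 34.9 = 0 → B_y = 70.4/3.1 = 22.7097 ≈ 22.71 kN.
ΣF_y = 0: A_y + 22.7097 − 25 = 0 → A_y = 2.290 kN.
ΣF_x = 0: no horizontal applied forces, so A_x = 0.

A_x = 0, A_y = 2.290 kN, B_y = 22.71 kN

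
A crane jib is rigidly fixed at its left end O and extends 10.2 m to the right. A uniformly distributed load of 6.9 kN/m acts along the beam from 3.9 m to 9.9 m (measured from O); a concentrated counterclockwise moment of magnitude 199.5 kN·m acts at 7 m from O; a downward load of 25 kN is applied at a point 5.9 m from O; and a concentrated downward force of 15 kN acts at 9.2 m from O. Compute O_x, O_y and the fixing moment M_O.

Resultant of the distributed load: 6.9 × 6 = 41.4 kN at 6.9 m from O.
ΣF_x = 0: O_x = 0.
ΣF_y = 0: O_y − 6.9·6 − 25 − 15 = 0 → O_y = 81.40 kN.
ΣM about O: M_O − (6.9·6)·6.9 + 199.5 − 25·5.9 − 15·9.2 = 0 → M_O = 371.7 kN·m.

O_x = 0, O_y = 81.40 kN, M_O = 371.7 kN·m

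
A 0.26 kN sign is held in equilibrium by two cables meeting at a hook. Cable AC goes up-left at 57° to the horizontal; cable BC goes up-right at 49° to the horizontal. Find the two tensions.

T_AC = 0.1774 kN, T_BC = 0.1473 kN

ΣF_x = 0: −T_AC·cos57° + T_BC·cos49° = 0 → T_BC = 0.830168·T_AC.
ΣF_y = 0: T_AC·sin57° + T_BC·sin49° = 0.26.
Substitute: T_AC·(0.838671 + 0.830168·0.75471) = 0.26 → T_AC = 0.177449 ≈ 0.1774 kN.
Then T_BC = 0.830168 × 0.177449 = 0.1473 kN.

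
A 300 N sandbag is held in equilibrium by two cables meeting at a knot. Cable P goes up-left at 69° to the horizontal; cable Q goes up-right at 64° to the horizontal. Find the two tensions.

ΣF_x = 0: −T_P·cos69° + T_Q·cos64° = 0 → T_Q = 0.817499·T_P.
ΣF_y = 0: T_P·sin69° + T_Q·sin64° = 300.
Substitute: T_P·(0.93358 + 0.817499·0.898794) = 300 → T_P = 179.819 ≈ 179.8 N.
Then T_Q = 0.817499 × 179.819 = 147.0 N.

T_P = 179.8 N, T_Q = 147.0 N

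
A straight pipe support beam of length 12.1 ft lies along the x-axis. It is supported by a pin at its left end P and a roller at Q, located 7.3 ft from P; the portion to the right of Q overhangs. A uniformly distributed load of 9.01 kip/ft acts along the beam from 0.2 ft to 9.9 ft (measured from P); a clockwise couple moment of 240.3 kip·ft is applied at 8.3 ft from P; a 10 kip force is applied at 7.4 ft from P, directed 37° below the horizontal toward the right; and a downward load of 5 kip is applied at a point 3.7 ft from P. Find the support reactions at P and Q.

P_x = -7.986 kip, P_y = -3.597 kip, Q_y = 102.0 kip

Resultant of the distributed load: 9.01 × 9.7 = 87.397 kip at 5.05 ft from P.
Moments about P: Q_y·7.3 − (9.01·9.7)·5.05 − 240.3 − 10·sin37°·7.4 − 5·3.7 = 0 → Q_y = 744.689/7.3 = 102.012 ≈ 102.0 kip.
ΣF_y = 0: P_y + 102.012 − 9.01·9.7 − 10·sin37° − 5 = 0 → P_y = -3.597 kip.
ΣF_x = 0: P_x + 10·cos37° = 0 → P_x = -7.986 kip.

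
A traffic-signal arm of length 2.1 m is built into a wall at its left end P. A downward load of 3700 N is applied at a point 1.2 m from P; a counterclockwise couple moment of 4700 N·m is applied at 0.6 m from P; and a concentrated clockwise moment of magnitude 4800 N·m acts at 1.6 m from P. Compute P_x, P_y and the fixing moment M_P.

ΣF_x = 0: P_x = 0.
ΣF_y = 0: P_y − 3700 = 0 → P_y = 3700 N.
ΣM about P: M_P − 3700·1.2 + 4700 − 4800 = 0 → M_P = 4540 N·m.

P_x = 0, P_y = 3700 N, M_P = 4540 N·m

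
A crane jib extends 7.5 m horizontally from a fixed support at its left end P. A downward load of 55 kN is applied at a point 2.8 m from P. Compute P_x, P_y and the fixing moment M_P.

P_x = 0, P_y = 55.00 kN, M_P = 154.0 kN·m

ΣF_x = 0: P_x = 0.
ΣF_y = 0: P_y − 55 = 0 → P_y = 55.00 kN.
ΣM about P: M_P − 55·2.8 = 0 → M_P = 154.0 kN·m.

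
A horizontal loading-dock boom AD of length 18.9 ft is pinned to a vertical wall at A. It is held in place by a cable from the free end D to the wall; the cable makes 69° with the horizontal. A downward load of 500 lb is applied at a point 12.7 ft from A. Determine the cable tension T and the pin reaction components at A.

T = 359.9 lb, A_x = 129.0 lb, A_y = 164.0 lb

ΣM about A: T·sin69°·18.9 − 500·12.7 = 0 → T = 6350/(18.9·0.93358) = 359.882 ≈ 359.9 lb.
ΣF_x = 0: A_x − T·cos69° = 0 → A_x = 359.882 × 0.358368 = 129.0 lb.
ΣF_y = 0: A_y + T·sin69° − 500 = 0 → A_y = 500 − 359.882 × 0.93358 = 164.0 lb.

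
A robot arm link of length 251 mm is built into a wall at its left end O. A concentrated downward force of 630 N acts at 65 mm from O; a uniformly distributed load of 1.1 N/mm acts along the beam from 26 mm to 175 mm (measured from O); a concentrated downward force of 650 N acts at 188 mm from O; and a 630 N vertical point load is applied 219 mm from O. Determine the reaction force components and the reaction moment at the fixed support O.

Resultant of the distributed load: 1.1 × 149 = 163.9 N at 100.5 mm from O.
ΣF_x = 0: O_x = 0.
ΣF_y = 0: O_y − 630 − 1.1·149 − 650 − 630 = 0 → O_y = 2074 N.
ΣM about O: M_O − 630·65 − (1.1·149)·100.5 − 650·188 − 630·219 = 0 → M_O = 317600 N·mm.

O_x = 0, O_y = 2074 N, M_O = 317600 N·mm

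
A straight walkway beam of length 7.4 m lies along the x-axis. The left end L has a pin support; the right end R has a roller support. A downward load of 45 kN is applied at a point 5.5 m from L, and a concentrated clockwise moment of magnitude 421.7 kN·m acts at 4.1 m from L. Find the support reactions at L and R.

ΣM about L: R_y·7.4 − 45·5.5 − 421.7 = 0 → R_y = 669.2/7.4 = 90.4324 ≈ 90.43 kN.
ΣF_y = 0: L_y + 90.4324 − 45 = 0 → L_y = -45.43 kN.
ΣF_x = 0: no horizontal applied forces, so L_x = 0.

L_x = 0, L_y = -45.43 kN, R_y = 90.43 kN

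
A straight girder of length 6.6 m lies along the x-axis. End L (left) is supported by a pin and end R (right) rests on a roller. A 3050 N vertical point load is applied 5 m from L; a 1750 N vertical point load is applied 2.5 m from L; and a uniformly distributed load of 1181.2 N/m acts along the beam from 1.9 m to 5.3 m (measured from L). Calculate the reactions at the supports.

Resultant of the distributed load: 1181.2 × 3.4 = 4016.08 N at 3.6 m from L.
ΣM about L: R_y·6.6 − 3050·5 − 1750·2.5 − (1181.2·3.4)·3.6 = 0 → R_y = 34082.888/6.6 = 5164.07 ≈ 5164 N.
ΣF_y = 0: L_y + 5164.07 − 3050 − 1750 − 1181.2·3.4 = 0 → L_y = 3652 N.
ΣF_x = 0: no horizontal applied forces, so L_x = 0.

L_x = 0, L_y = 3652 N, R_y = 5164 N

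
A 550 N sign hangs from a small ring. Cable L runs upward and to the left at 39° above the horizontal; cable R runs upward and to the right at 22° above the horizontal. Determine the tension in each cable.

T_L = 583.1 N, T_R = 488.7 N

ΣF_x = 0: −T_L·cos39° + T_R·cos22° = 0 → T_R = 0.838179·T_L.
ΣF_y = 0: T_L·sin39° + T_R·sin22° = 550.
Substitute: T_L·(0.62932 + 0.838179·0.374607) = 550 → T_L = 583.055 ≈ 583.1 N.
Then T_R = 0.838179 × 583.055 = 488.7 N.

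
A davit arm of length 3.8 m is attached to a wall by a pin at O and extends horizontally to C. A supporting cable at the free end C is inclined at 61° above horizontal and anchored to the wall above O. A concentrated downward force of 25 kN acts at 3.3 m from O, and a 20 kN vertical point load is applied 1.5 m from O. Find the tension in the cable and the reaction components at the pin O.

T = 33.85 kN, O_x = 16.41 kN, O_y = 15.39 kN

ΣM about O: T·sin61°·3.8 − 25·3.3 − 20·1.5 = 0 → T = 112.5/(3.8·0.87462) = 33.8493 ≈ 33.85 kN.
ΣF_x = 0: O_x − T·cos61° = 0 → O_x = 33.8493 × 0.48481 = 16.41 kN.
ΣF_y = 0: O_y + T·sin61° − 25 − 20 = 0 → O_y = 45 − 33.8493 × 0.87462 = 15.39 kN.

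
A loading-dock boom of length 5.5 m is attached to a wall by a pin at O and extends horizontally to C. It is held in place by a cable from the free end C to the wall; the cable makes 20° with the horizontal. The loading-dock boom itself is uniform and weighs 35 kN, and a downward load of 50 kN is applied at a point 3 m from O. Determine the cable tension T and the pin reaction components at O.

T = 130.9 kN, O_x = 123.0 kN, O_y = 40.23 kN

ΣM about O: T·sin20°·5.5 − 35·2.75 − 50·3 = 0 → T = 246.25/(5.5·0.34202) = 130.907 ≈ 130.9 kN.
ΣF_x = 0: O_x − T·cos20° = 0 → O_x = 130.907 × 0.939693 = 123.0 kN.
ΣF_y = 0: O_y + T·sin20° − 35 − 50 = 0 → O_y = 85 − 130.907 × 0.34202 = 40.23 kN.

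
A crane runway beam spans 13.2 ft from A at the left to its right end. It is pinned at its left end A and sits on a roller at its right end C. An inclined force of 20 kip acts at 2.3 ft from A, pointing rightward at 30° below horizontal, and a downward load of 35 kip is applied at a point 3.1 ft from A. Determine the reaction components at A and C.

A_x = -17.32 kip, A_y = 35.04 kip, C_y = 9.962 kip

Moments about A: C_y·13.2 − 20·sin30°·2.3 − 35·3.1 = 0 → C_y = 131.5/13.2 = 9.96212 ≈ 9.962 kip.
ΣF_y = 0: A_y + 9.96212 − 20·sin30° − 35 = 0 → A_y = 35.04 kip.
ΣF_x = 0: A_x + 20·cos30° = 0 → A_x = -17.32 kip.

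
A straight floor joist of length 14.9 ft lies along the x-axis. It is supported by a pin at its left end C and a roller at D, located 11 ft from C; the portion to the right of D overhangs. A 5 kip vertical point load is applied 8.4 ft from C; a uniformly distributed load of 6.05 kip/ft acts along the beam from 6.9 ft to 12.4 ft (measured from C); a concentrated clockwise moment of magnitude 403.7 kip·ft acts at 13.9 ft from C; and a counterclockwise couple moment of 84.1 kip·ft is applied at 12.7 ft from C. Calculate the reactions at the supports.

C_x = 0, C_y = -23.79 kip, D_y = 62.06 kip

Resultant of the distributed load: 6.05 × 5.5 = 33.275 kip at 9.65 ft from C.
Taking moments about C: D_y·11 − 5·8.4 − (6.05·5.5)·9.65 − 403.7 + 84.1 = 0 → D_y = 682.70375/11 = 62.064 ≈ 62.06 kip.
ΣF_y = 0: C_y + 62.064 − 5 − 6.05·5.5 = 0 → C_y = -23.79 kip.
ΣF_x = 0: no horizontal applied forces, so C_x = 0.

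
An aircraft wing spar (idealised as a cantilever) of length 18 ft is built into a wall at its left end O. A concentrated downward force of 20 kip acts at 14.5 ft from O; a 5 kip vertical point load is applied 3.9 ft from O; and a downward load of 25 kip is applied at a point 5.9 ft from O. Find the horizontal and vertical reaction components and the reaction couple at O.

ΣF_x = 0: O_x = 0.
ΣF_y = 0: O_y − 20 − 5 − 25 = 0 → O_y = 50.00 kip.
ΣM about O: M_O − 20·14.5 − 5·3.9 − 25·5.9 = 0 → M_O = 457.0 kip·ft.

O_x = 0, O_y = 50.00 kip, M_O = 457.0 kip·ft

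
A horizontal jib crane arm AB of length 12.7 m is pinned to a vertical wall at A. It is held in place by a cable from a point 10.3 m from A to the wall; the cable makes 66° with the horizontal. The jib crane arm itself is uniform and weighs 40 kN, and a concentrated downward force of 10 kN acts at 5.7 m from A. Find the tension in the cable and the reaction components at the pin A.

ΣM about A: T·sin66°·10.3 − 40·6.35 − 10·5.7 = 0 → T = 311/(10.3·0.913545) = 33.0517 ≈ 33.05 kN.
ΣF_x = 0: A_x − T·cos66° = 0 → A_x = 33.0517 × 0.406737 = 13.44 kN.
ΣF_y = 0: A_y + T·sin66° − 40 − 10 = 0 → A_y = 50 − 33.0517 × 0.913545 = 19.81 kN.

T = 33.05 kN, A_x = 13.44 kN, A_y = 19.81 kN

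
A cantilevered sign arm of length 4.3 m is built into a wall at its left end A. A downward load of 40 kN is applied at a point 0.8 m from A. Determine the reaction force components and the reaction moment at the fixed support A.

ΣF_x = 0: A_x = 0.
ΣF_y = 0: A_y − 40 = 0 → A_y = 40.00 kN.
ΣM about A: M_A − 40·0.8 = 0 → M_A = 32.00 kN·m.

A_x = 0, A_y = 40.00 kN, M_A = 32.00 kN·m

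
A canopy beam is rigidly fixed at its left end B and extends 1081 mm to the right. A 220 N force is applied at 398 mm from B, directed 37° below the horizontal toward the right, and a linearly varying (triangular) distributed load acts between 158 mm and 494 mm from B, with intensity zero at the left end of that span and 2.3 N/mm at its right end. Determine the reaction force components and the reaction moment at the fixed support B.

Resultant of the triangular load: ½ × 2.3 × 336 = 386.4 N, acting at 382 mm from B (one-third of the span from the peak).
ΣF_x = 0: B_x + 220·cos37° = 0 → B_x = -175.7 N.
ΣF_y = 0: B_y − 220·sin37° − ½·2.3·336 = 0 → B_y = 518.8 N.
ΣM about B: M_B − 220·sin37°·398 − (½·2.3·336)·382 = 0 → M_B = 200300 N·mm.

B_x = -175.7 N, B_y = 518.8 N, M_B = 200300 N·mm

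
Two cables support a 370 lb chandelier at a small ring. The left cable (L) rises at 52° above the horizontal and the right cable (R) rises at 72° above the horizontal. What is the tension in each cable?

T_L = 137.9 lb, T_R = 274.8 lb

ΣF_x = 0: −T_L·cos52° + T_R·cos72° = 0 → T_R = 1.99232·T_L.
ΣF_y = 0: T_L·sin52° + T_R·sin72° = 370.
Substitute: T_L·(0.788011 + 1.99232·0.951057) = 370 → T_L = 137.915 ≈ 137.9 lb.
Then T_R = 1.99232 × 137.915 = 274.8 lb.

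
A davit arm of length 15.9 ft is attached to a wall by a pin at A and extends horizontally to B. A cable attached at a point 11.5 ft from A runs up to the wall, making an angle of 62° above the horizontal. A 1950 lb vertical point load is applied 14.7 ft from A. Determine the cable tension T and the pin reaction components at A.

T = 2823 lb, A_x = 1325 lb, A_y = -542.6 lb

ΣM about A: T·sin62°·11.5 − 1950·14.7 = 0 → T = 28665/(11.5·0.882948) = 2823.05 ≈ 2823 lb.
ΣF_x = 0: A_x − T·cos62° = 0 → A_x = 2823.05 × 0.469472 = 1325 lb.
ΣF_y = 0: A_y + T·sin62° − 1950 = 0 → A_y = 1950 − 2823.05 × 0.882948 = -542.6 lb.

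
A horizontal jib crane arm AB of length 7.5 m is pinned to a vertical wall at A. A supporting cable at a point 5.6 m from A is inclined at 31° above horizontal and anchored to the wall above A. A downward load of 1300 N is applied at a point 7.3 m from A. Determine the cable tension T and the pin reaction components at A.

T = 3290 N, A_x = 2820 N, A_y = -394.6 N

ΣM about A: T·sin31°·5.6 − 1300·7.3 = 0 → T = 9490/(5.6·0.515038) = 3290.33 ≈ 3290 N.
ΣF_x = 0: A_x − T·cos31° = 0 → A_x = 3290.33 × 0.857167 = 2820 N.
ΣF_y = 0: A_y + T·sin31° − 1300 = 0 → A_y = 1300 − 3290.33 × 0.515038 = -394.6 N.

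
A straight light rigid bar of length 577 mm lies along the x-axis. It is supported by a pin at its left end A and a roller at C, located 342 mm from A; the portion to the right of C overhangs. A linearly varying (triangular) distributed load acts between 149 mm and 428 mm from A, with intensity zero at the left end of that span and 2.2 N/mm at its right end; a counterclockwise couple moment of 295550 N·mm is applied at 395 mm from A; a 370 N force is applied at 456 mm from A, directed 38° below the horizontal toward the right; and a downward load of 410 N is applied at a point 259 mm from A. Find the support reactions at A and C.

Resultant of the triangular load: ½ × 2.2 × 279 = 306.9 N, acting at 335 mm from A (one-third of the span from the peak).
Moments about A: C_y·342 − (½·2.2·279)·335 + 295550 − 370·sin38°·456 − 410·259 = 0 → C_y = 17325.9/342 = 50.6605 ≈ 50.66 N.
ΣF_y = 0: A_y + 50.6605 − ½·2.2·279 − 370·sin38° − 410 = 0 → A_y = 894.0 N.
ΣF_x = 0: A_x + 370·cos38° = 0 → A_x = -291.6 N.

A_x = -291.6 N, A_y = 894.0 N, C_y = 50.66 N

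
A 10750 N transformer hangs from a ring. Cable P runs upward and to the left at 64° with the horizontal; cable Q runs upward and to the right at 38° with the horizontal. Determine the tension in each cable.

ΣF_x = 0: −T_P·cos64° + T_Q·cos38° = 0 → T_Q = 0.556301·T_P.
ΣF_y = 0: T_P·sin64° + T_Q·sin38° = 10750.
Substitute: T_P·(0.898794 + 0.556301·0.615661) = 10750 → T_P = 8660.37 ≈ 8660 N.
Then T_Q = 0.556301 × 8660.37 = 4818 N.

T_P = 8660 N, T_Q = 4818 N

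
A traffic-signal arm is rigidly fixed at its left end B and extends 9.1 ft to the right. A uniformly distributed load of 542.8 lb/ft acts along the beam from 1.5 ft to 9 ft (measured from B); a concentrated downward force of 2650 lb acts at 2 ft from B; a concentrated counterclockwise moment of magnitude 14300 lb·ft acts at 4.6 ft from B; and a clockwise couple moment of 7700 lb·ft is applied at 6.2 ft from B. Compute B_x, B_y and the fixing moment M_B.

Resultant of the distributed load: 542.8 × 7.5 = 4071 lb at 5.25 ft from B.
ΣF_x = 0: B_x = 0.
ΣF_y = 0: B_y − 542.8·7.5 − 2650 = 0 → B_y = 6721 lb.
ΣM about B: M_B − (542.8·7.5)·5.25 − 2650·2 + 14300 − 7700 = 0 → M_B = 20070 lb·ft.

B_x = 0, B_y = 6721 lb, M_B = 20070 lb·ft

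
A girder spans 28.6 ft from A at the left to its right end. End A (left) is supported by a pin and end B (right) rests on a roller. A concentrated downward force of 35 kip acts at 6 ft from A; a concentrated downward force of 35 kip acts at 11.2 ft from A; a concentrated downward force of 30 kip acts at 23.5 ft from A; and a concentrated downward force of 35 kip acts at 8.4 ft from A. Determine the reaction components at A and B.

A_x = 0, A_y = 79.02 kip, B_y = 55.98 kip

ΣM about A: B_y·28.6 − 35·6 − 35·11.2 − 30·23.5 − 35·8.4 = 0 → B_y = 1601/28.6 = 55.979 ≈ 55.98 kip.
ΣF_y = 0: A_y + 55.979 − 35 − 35 − 30 − 35 = 0 → A_y = 79.02 kip.
ΣF_x = 0: no horizontal applied forces, so A_x = 0.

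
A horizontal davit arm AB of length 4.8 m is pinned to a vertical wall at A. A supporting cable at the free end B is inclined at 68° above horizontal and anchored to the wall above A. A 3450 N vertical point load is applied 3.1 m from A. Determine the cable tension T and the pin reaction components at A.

ΣM about A: T·sin68°·4.8 − 3450·3.1 = 0 → T = 10695/(4.8·0.927184) = 2403.11 ≈ 2403 N.
ΣF_x = 0: A_x − T·cos68° = 0 → A_x = 2403.11 × 0.374607 = 900.2 N.
ΣF_y = 0: A_y + T·sin68° − 3450 = 0 → A_y = 3450 − 2403.11 × 0.927184 = 1222 N.

T = 2403 N, A_x = 900.2 N, A_y = 1222 N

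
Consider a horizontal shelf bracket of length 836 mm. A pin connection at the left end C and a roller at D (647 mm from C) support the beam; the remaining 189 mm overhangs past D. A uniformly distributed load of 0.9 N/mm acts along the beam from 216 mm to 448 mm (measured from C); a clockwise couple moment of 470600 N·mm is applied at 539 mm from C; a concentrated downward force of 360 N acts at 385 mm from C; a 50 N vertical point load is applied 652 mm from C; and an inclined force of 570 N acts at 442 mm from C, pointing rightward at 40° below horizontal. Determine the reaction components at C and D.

C_x = -436.6 N, C_y = -364.2 N, D_y = 1349 N

Resultant of the distributed load: 0.9 × 232 = 208.8 N at 332 mm from C.
Moments about C: D_y·647 − (0.9·232)·332 − 470600 − 360·385 − 50·652 − 570·sin40°·442 = 0 → D_y = 873066/647 = 1349.41 ≈ 1349 N.
ΣF_y = 0: C_y + 1349.41 − 0.9·232 − 360 − 50 − 570·sin40° = 0 → C_y = -364.2 N.
ΣF_x = 0: C_x + 570·cos40° = 0 → C_x = -436.6 N.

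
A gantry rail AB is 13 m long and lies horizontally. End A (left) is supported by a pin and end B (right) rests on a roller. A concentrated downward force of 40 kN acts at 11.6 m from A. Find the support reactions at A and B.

Taking moments about A: B_y·13 − 40·11.6 = 0 → B_y = 464/13 = 35.6923 ≈ 35.69 kN.
ΣF_y = 0: A_y + 35.6923 − 40 = 0 → A_y = 4.308 kN.
ΣF_x = 0: no horizontal applied forces, so A_x = 0.

A_x = 0, A_y = 4.308 kN, B_y = 35.69 kN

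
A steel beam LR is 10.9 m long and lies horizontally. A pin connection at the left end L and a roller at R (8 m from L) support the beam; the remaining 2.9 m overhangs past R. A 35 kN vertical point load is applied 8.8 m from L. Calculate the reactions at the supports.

L_x = 0, L_y = -3.500 kN, R_y = 38.50 kN

Taking moments about L: R_y·8 − 35·8.8 = 0 → R_y = 308/8 = 38.50 kN.
ΣF_y = 0: L_y + 38.5 − 35 = 0 → L_y = -3.500 kN.
ΣF_x = 0: no horizontal applied forces, so L_x = 0.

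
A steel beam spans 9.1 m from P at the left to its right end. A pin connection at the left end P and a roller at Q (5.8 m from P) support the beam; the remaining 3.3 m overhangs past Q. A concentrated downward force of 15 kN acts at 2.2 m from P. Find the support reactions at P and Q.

P_x = 0, P_y = 9.310 kN, Q_y = 5.690 kN

Taking moments about P: Q_y·5.8 − 15·2.2 = 0 → Q_y = 33/5.8 = 5.68966 ≈ 5.690 kN.
ΣF_y = 0: P_y + 5.68966 − 15 = 0 → P_y = 9.310 kN.
ΣF_x = 0: no horizontal applied forces, so P_x = 0.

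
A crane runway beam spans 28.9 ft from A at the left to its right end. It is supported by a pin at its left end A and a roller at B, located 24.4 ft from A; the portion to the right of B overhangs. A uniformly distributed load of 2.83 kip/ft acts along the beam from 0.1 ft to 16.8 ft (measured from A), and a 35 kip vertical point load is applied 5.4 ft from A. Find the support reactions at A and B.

A_x = 0, A_y = 58.15 kip, B_y = 24.11 kip

Resultant of the distributed load: 2.83 × 16.7 = 47.261 kip at 8.45 ft from A.
ΣM about A: B_y·24.4 − (2.83·16.7)·8.45 − 35·5.4 = 0 → B_y = 588.35545/24.4 = 24.1129 ≈ 24.11 kip.
ΣF_y = 0: A_y + 24.1129 − 2.83·16.7 − 35 = 0 → A_y = 58.15 kip.
ΣF_x = 0: no horizontal applied forces, so A_x = 0.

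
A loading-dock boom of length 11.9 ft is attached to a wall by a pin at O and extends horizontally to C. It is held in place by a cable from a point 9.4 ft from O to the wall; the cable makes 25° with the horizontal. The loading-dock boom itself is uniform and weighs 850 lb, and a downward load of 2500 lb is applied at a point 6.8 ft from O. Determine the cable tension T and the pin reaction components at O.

T = 5552 lb, O_x = 5032 lb, O_y = 1003 lb

ΣM about O: T·sin25°·9.4 − 850·5.95 − 2500·6.8 = 0 → T = 22057.5/(9.4·0.422618) = 5552.4 ≈ 5552 lb.
ΣF_x = 0: O_x − T·cos25° = 0 → O_x = 5552.4 × 0.906308 = 5032 lb.
ΣF_y = 0: O_y + T·sin25° − 850 − 2500 = 0 → O_y = 3350 − 5552.4 × 0.422618 = 1003 lb.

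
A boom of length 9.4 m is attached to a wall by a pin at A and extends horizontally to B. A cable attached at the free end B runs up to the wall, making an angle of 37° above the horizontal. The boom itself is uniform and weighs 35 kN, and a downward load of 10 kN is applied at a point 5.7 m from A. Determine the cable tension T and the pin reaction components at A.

ΣM about A: T·sin37°·9.4 − 35·4.7 − 10·5.7 = 0 → T = 221.5/(9.4·0.601815) = 39.1546 ≈ 39.15 kN.
ΣF_x = 0: A_x − T·cos37° = 0 → A_x = 39.1546 × 0.798636 = 31.27 kN.
ΣF_y = 0: A_y + T·sin37° − 35 − 10 = 0 → A_y = 45 − 39.1546 × 0.601815 = 21.44 kN.

T = 39.15 kN, A_x = 31.27 kN, A_y = 21.44 kN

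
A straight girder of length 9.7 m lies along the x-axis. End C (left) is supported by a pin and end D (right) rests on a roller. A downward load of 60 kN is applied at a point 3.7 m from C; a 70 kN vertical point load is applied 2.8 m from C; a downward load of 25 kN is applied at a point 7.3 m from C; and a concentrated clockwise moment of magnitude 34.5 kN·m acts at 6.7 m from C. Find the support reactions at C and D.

Taking moments about C: D_y·9.7 − 60·3.7 − 70·2.8 − 25·7.3 − 34.5 = 0 → D_y = 635/9.7 = 65.4639 ≈ 65.46 kN.
ΣF_y = 0: C_y + 65.4639 − 60 − 70 − 25 = 0 → C_y = 89.54 kN.
ΣF_x = 0: no horizontal applied forces, so C_x = 0.

C_x = 0, C_y = 89.54 kN, D_y = 65.46 kN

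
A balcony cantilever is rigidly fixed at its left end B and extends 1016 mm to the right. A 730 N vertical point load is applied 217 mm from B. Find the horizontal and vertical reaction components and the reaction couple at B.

ΣF_x = 0: B_x = 0.
ΣF_y = 0: B_y − 730 = 0 → B_y = 730.0 N.
ΣM about B: M_B − 730·217 = 0 → M_B = 158400 N·mm.

B_x = 0, B_y = 730.0 N, M_B = 158400 N·mm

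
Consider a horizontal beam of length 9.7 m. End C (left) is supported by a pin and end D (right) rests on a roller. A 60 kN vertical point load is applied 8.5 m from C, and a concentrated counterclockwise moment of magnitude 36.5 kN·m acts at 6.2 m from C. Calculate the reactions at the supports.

Taking moments about C: D_y·9.7 − 60·8.5 + 36.5 = 0 → D_y = 473.5/9.7 = 48.8144 ≈ 48.81 kN.
ΣF_y = 0: C_y + 48.8144 − 60 = 0 → C_y = 11.19 kN.
ΣF_x = 0: no horizontal applied forces, so C_x = 0.

C_x = 0, C_y = 11.19 kN, D_y = 48.81 kN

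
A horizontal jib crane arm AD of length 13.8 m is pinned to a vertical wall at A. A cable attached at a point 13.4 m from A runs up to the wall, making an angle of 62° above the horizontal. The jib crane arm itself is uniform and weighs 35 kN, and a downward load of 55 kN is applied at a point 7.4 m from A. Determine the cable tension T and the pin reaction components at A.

T = 54.81 kN, A_x = 25.73 kN, A_y = 41.60 kN

ΣM about A: T·sin62°·13.4 − 35·6.9 − 55·7.4 = 0 → T = 648.5/(13.4·0.882948) = 54.8113 ≈ 54.81 kN.
ΣF_x = 0: A_x − T·cos62° = 0 → A_x = 54.8113 × 0.469472 = 25.73 kN.
ΣF_y = 0: A_y + T·sin62° − 35 − 55 = 0 → A_y = 90 − 54.8113 × 0.882948 = 41.60 kN.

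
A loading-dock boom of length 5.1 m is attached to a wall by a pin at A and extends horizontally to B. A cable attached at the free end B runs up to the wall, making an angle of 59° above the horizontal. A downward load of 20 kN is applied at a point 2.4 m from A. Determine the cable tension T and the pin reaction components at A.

T = 10.98 kN, A_x = 5.655 kN, A_y = 10.59 kN

ΣM about A: T·sin59°·5.1 − 20·2.4 = 0 → T = 48/(5.1·0.857167) = 10.9801 ≈ 10.98 kN.
ΣF_x = 0: A_x − T·cos59° = 0 → A_x = 10.9801 × 0.515038 = 5.655 kN.
ΣF_y = 0: A_y + T·sin59° − 20 = 0 → A_y = 20 − 10.9801 × 0.857167 = 10.59 kN.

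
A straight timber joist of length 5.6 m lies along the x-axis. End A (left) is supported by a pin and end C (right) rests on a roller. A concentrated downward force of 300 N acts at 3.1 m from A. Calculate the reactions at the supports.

A_x = 0, A_y = 133.9 N, C_y = 166.1 N

ΣM about A: C_y·5.6 − 300·3.1 = 0 → C_y = 930/5.6 = 166.071 ≈ 166.1 N.
ΣF_y = 0: A_y + 166.071 − 300 = 0 → A_y = 133.9 N.
ΣF_x = 0: no horizontal applied forces, so A_x = 0.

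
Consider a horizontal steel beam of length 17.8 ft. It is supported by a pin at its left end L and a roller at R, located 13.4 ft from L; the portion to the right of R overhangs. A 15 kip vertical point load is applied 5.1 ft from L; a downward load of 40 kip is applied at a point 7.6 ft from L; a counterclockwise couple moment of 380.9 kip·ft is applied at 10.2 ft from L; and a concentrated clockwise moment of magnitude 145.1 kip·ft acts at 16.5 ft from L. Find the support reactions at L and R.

L_x = 0, L_y = 44.20 kip, R_y = 10.80 kip

ΣM about L: R_y·13.4 − 15·5.1 − 40·7.6 + 380.9 − 145.1 = 0 → R_y = 144.7/13.4 = 10.7985 ≈ 10.80 kip.
ΣF_y = 0: L_y + 10.7985 − 15 − 40 = 0 → L_y = 44.20 kip.
ΣF_x = 0: no horizontal applied forces, so L_x = 0.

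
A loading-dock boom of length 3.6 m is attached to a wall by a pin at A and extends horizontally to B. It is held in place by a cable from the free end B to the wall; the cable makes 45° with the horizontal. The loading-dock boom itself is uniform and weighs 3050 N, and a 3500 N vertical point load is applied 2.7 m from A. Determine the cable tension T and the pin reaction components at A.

ΣM about A: T·sin45°·3.6 − 3050·1.8 − 3500·2.7 = 0 → T = 14940/(3.6·0.707107) = 5868.98 ≈ 5869 N.
ΣF_x = 0: A_x − T·cos45° = 0 → A_x = 5868.98 × 0.707107 = 4150 N.
ΣF_y = 0: A_y + T·sin45° − 3050 − 3500 = 0 → A_y = 6550 − 5868.98 × 0.707107 = 2400 N.

T = 5869 N, A_x = 4150 N, A_y = 2400 N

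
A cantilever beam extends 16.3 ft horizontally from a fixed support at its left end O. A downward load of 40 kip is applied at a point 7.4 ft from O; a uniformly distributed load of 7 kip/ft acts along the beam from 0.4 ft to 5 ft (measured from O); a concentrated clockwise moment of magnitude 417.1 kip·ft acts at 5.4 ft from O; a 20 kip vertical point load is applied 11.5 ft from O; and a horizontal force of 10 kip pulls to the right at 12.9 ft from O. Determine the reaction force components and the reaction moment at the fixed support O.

O_x = -10.00 kip, O_y = 92.20 kip, M_O = 1030 kip·ft

Resultant of the distributed load: 7 × 4.6 = 32.2 kip at 2.7 ft from O.
ΣF_x = 0: O_x + 10 = 0 → O_x = -10.00 kip.
ΣF_y = 0: O_y − 40 − 7·4.6 − 20 = 0 → O_y = 92.20 kip.
ΣM about O: M_O − 40·7.4 − (7·4.6)·2.7 − 417.1 − 20·11.5 = 0 → M_O = 1030 kip·ft.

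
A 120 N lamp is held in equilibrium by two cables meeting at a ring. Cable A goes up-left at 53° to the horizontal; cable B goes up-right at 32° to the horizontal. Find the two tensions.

ΣF_x = 0: −T_A·cos53° + T_B·cos32° = 0 → T_B = 0.709647·T_A.
ΣF_y = 0: T_A·sin53° + T_B·sin32° = 120.
Substitute: T_A·(0.798636 + 0.709647·0.529919) = 120 → T_A = 102.154 ≈ 102.2 N.
Then T_B = 0.709647 × 102.154 = 72.49 N.

T_A = 102.2 N, T_B = 72.49 N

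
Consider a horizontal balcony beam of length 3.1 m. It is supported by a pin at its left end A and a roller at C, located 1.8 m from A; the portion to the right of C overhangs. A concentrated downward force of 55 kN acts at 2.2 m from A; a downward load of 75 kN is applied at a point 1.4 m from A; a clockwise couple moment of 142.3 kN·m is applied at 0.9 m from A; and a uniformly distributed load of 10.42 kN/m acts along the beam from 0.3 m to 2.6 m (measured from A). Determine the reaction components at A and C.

Resultant of the distributed load: 10.42 × 2.3 = 23.966 kN at 1.45 m from A.
Moments about A: C_y·1.8 − 55·2.2 − 75·1.4 − 142.3 − (10.42·2.3)·1.45 = 0 → C_y = 403.0507/1.8 = 223.917 ≈ 223.9 kN.
ΣF_y = 0: A_y + 223.917 − 55 − 75 − 10.42·2.3 = 0 → A_y = -69.95 kN.
ΣF_x = 0: no horizontal applied forces, so A_x = 0.

A_x = 0, A_y = -69.95 kN, C_y = 223.9 kN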